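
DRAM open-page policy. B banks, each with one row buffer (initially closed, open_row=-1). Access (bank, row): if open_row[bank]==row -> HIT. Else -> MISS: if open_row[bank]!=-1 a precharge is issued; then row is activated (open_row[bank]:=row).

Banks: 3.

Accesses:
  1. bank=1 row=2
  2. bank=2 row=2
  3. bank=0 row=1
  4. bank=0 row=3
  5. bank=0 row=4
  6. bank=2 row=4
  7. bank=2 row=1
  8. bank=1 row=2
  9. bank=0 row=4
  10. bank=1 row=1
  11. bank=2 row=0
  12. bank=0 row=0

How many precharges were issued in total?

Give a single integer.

Answer: 7

Derivation:
Acc 1: bank1 row2 -> MISS (open row2); precharges=0
Acc 2: bank2 row2 -> MISS (open row2); precharges=0
Acc 3: bank0 row1 -> MISS (open row1); precharges=0
Acc 4: bank0 row3 -> MISS (open row3); precharges=1
Acc 5: bank0 row4 -> MISS (open row4); precharges=2
Acc 6: bank2 row4 -> MISS (open row4); precharges=3
Acc 7: bank2 row1 -> MISS (open row1); precharges=4
Acc 8: bank1 row2 -> HIT
Acc 9: bank0 row4 -> HIT
Acc 10: bank1 row1 -> MISS (open row1); precharges=5
Acc 11: bank2 row0 -> MISS (open row0); precharges=6
Acc 12: bank0 row0 -> MISS (open row0); precharges=7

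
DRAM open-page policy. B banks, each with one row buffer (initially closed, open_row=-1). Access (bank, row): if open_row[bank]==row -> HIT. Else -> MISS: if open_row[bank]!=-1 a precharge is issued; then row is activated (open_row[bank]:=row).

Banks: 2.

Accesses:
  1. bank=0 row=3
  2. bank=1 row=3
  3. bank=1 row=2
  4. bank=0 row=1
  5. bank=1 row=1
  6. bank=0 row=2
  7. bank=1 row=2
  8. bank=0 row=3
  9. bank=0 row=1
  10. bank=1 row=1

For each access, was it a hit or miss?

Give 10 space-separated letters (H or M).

Acc 1: bank0 row3 -> MISS (open row3); precharges=0
Acc 2: bank1 row3 -> MISS (open row3); precharges=0
Acc 3: bank1 row2 -> MISS (open row2); precharges=1
Acc 4: bank0 row1 -> MISS (open row1); precharges=2
Acc 5: bank1 row1 -> MISS (open row1); precharges=3
Acc 6: bank0 row2 -> MISS (open row2); precharges=4
Acc 7: bank1 row2 -> MISS (open row2); precharges=5
Acc 8: bank0 row3 -> MISS (open row3); precharges=6
Acc 9: bank0 row1 -> MISS (open row1); precharges=7
Acc 10: bank1 row1 -> MISS (open row1); precharges=8

Answer: M M M M M M M M M M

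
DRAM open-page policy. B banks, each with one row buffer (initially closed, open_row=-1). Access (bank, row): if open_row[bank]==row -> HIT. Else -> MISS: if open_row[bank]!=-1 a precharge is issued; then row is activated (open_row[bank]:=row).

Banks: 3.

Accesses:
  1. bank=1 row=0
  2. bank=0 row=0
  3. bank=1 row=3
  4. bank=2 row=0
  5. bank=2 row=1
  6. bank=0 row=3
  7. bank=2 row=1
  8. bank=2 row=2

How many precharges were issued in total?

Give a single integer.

Answer: 4

Derivation:
Acc 1: bank1 row0 -> MISS (open row0); precharges=0
Acc 2: bank0 row0 -> MISS (open row0); precharges=0
Acc 3: bank1 row3 -> MISS (open row3); precharges=1
Acc 4: bank2 row0 -> MISS (open row0); precharges=1
Acc 5: bank2 row1 -> MISS (open row1); precharges=2
Acc 6: bank0 row3 -> MISS (open row3); precharges=3
Acc 7: bank2 row1 -> HIT
Acc 8: bank2 row2 -> MISS (open row2); precharges=4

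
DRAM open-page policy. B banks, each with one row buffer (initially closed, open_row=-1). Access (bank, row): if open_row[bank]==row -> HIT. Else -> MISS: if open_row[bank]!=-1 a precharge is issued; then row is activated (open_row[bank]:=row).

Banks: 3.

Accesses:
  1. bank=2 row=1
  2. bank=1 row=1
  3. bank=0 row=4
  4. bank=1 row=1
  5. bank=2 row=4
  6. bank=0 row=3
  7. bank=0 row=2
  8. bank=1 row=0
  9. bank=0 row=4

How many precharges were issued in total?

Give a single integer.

Answer: 5

Derivation:
Acc 1: bank2 row1 -> MISS (open row1); precharges=0
Acc 2: bank1 row1 -> MISS (open row1); precharges=0
Acc 3: bank0 row4 -> MISS (open row4); precharges=0
Acc 4: bank1 row1 -> HIT
Acc 5: bank2 row4 -> MISS (open row4); precharges=1
Acc 6: bank0 row3 -> MISS (open row3); precharges=2
Acc 7: bank0 row2 -> MISS (open row2); precharges=3
Acc 8: bank1 row0 -> MISS (open row0); precharges=4
Acc 9: bank0 row4 -> MISS (open row4); precharges=5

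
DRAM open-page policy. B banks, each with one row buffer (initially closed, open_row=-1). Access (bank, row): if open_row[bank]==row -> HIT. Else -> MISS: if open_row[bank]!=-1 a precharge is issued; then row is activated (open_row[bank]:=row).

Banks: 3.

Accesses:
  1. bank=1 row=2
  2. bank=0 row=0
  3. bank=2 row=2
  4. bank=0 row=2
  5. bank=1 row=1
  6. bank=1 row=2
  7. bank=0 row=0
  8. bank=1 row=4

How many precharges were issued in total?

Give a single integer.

Acc 1: bank1 row2 -> MISS (open row2); precharges=0
Acc 2: bank0 row0 -> MISS (open row0); precharges=0
Acc 3: bank2 row2 -> MISS (open row2); precharges=0
Acc 4: bank0 row2 -> MISS (open row2); precharges=1
Acc 5: bank1 row1 -> MISS (open row1); precharges=2
Acc 6: bank1 row2 -> MISS (open row2); precharges=3
Acc 7: bank0 row0 -> MISS (open row0); precharges=4
Acc 8: bank1 row4 -> MISS (open row4); precharges=5

Answer: 5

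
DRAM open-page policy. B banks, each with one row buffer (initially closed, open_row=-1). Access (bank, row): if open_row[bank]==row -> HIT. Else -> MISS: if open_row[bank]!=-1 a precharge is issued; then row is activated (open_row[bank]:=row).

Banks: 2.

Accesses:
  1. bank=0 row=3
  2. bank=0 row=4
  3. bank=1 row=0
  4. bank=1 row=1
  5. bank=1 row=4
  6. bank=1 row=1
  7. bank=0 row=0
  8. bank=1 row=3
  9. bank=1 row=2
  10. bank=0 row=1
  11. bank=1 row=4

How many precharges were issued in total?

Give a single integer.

Answer: 9

Derivation:
Acc 1: bank0 row3 -> MISS (open row3); precharges=0
Acc 2: bank0 row4 -> MISS (open row4); precharges=1
Acc 3: bank1 row0 -> MISS (open row0); precharges=1
Acc 4: bank1 row1 -> MISS (open row1); precharges=2
Acc 5: bank1 row4 -> MISS (open row4); precharges=3
Acc 6: bank1 row1 -> MISS (open row1); precharges=4
Acc 7: bank0 row0 -> MISS (open row0); precharges=5
Acc 8: bank1 row3 -> MISS (open row3); precharges=6
Acc 9: bank1 row2 -> MISS (open row2); precharges=7
Acc 10: bank0 row1 -> MISS (open row1); precharges=8
Acc 11: bank1 row4 -> MISS (open row4); precharges=9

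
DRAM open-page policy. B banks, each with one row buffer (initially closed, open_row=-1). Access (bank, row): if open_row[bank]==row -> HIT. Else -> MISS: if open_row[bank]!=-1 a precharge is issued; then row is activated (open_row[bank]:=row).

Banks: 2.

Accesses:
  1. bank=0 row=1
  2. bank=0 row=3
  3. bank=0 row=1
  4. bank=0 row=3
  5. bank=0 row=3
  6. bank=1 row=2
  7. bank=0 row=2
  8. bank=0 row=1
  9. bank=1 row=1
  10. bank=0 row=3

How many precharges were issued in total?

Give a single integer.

Answer: 7

Derivation:
Acc 1: bank0 row1 -> MISS (open row1); precharges=0
Acc 2: bank0 row3 -> MISS (open row3); precharges=1
Acc 3: bank0 row1 -> MISS (open row1); precharges=2
Acc 4: bank0 row3 -> MISS (open row3); precharges=3
Acc 5: bank0 row3 -> HIT
Acc 6: bank1 row2 -> MISS (open row2); precharges=3
Acc 7: bank0 row2 -> MISS (open row2); precharges=4
Acc 8: bank0 row1 -> MISS (open row1); precharges=5
Acc 9: bank1 row1 -> MISS (open row1); precharges=6
Acc 10: bank0 row3 -> MISS (open row3); precharges=7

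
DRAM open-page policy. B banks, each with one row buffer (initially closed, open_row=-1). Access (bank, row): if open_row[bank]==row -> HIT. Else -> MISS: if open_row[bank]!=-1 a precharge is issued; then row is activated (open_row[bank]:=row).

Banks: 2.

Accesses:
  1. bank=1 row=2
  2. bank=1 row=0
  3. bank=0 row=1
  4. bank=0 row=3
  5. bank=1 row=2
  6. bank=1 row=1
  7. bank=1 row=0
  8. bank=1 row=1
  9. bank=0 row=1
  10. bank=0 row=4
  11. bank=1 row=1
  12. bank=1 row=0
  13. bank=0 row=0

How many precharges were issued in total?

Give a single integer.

Answer: 10

Derivation:
Acc 1: bank1 row2 -> MISS (open row2); precharges=0
Acc 2: bank1 row0 -> MISS (open row0); precharges=1
Acc 3: bank0 row1 -> MISS (open row1); precharges=1
Acc 4: bank0 row3 -> MISS (open row3); precharges=2
Acc 5: bank1 row2 -> MISS (open row2); precharges=3
Acc 6: bank1 row1 -> MISS (open row1); precharges=4
Acc 7: bank1 row0 -> MISS (open row0); precharges=5
Acc 8: bank1 row1 -> MISS (open row1); precharges=6
Acc 9: bank0 row1 -> MISS (open row1); precharges=7
Acc 10: bank0 row4 -> MISS (open row4); precharges=8
Acc 11: bank1 row1 -> HIT
Acc 12: bank1 row0 -> MISS (open row0); precharges=9
Acc 13: bank0 row0 -> MISS (open row0); precharges=10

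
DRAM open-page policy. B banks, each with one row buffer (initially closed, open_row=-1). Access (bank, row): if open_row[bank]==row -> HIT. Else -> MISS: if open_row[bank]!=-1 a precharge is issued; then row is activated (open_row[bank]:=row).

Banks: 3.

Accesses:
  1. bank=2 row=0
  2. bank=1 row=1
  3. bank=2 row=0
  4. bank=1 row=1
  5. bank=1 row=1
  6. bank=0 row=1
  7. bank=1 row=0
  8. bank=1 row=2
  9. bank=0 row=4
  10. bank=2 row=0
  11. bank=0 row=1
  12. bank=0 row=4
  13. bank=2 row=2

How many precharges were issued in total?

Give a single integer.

Acc 1: bank2 row0 -> MISS (open row0); precharges=0
Acc 2: bank1 row1 -> MISS (open row1); precharges=0
Acc 3: bank2 row0 -> HIT
Acc 4: bank1 row1 -> HIT
Acc 5: bank1 row1 -> HIT
Acc 6: bank0 row1 -> MISS (open row1); precharges=0
Acc 7: bank1 row0 -> MISS (open row0); precharges=1
Acc 8: bank1 row2 -> MISS (open row2); precharges=2
Acc 9: bank0 row4 -> MISS (open row4); precharges=3
Acc 10: bank2 row0 -> HIT
Acc 11: bank0 row1 -> MISS (open row1); precharges=4
Acc 12: bank0 row4 -> MISS (open row4); precharges=5
Acc 13: bank2 row2 -> MISS (open row2); precharges=6

Answer: 6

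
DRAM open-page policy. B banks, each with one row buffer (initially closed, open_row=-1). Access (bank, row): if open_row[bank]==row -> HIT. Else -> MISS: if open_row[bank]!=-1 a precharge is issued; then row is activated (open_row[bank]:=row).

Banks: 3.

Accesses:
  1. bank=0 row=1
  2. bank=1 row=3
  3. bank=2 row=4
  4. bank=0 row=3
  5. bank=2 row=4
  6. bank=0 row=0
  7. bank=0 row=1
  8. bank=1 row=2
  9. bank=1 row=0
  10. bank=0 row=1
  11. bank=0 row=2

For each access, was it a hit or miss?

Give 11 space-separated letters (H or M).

Answer: M M M M H M M M M H M

Derivation:
Acc 1: bank0 row1 -> MISS (open row1); precharges=0
Acc 2: bank1 row3 -> MISS (open row3); precharges=0
Acc 3: bank2 row4 -> MISS (open row4); precharges=0
Acc 4: bank0 row3 -> MISS (open row3); precharges=1
Acc 5: bank2 row4 -> HIT
Acc 6: bank0 row0 -> MISS (open row0); precharges=2
Acc 7: bank0 row1 -> MISS (open row1); precharges=3
Acc 8: bank1 row2 -> MISS (open row2); precharges=4
Acc 9: bank1 row0 -> MISS (open row0); precharges=5
Acc 10: bank0 row1 -> HIT
Acc 11: bank0 row2 -> MISS (open row2); precharges=6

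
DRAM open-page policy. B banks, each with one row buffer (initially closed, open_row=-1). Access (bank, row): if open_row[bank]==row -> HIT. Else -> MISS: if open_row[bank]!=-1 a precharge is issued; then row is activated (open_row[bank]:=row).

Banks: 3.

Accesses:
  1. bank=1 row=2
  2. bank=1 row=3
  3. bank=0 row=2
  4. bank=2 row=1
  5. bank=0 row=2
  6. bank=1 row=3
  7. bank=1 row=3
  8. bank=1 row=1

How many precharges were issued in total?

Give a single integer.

Answer: 2

Derivation:
Acc 1: bank1 row2 -> MISS (open row2); precharges=0
Acc 2: bank1 row3 -> MISS (open row3); precharges=1
Acc 3: bank0 row2 -> MISS (open row2); precharges=1
Acc 4: bank2 row1 -> MISS (open row1); precharges=1
Acc 5: bank0 row2 -> HIT
Acc 6: bank1 row3 -> HIT
Acc 7: bank1 row3 -> HIT
Acc 8: bank1 row1 -> MISS (open row1); precharges=2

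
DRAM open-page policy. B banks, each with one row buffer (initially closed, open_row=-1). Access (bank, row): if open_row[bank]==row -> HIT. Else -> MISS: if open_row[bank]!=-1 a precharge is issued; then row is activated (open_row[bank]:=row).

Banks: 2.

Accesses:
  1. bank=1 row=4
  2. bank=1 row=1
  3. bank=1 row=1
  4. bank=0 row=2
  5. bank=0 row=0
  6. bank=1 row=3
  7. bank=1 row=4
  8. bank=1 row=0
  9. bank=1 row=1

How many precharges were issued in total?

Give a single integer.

Answer: 6

Derivation:
Acc 1: bank1 row4 -> MISS (open row4); precharges=0
Acc 2: bank1 row1 -> MISS (open row1); precharges=1
Acc 3: bank1 row1 -> HIT
Acc 4: bank0 row2 -> MISS (open row2); precharges=1
Acc 5: bank0 row0 -> MISS (open row0); precharges=2
Acc 6: bank1 row3 -> MISS (open row3); precharges=3
Acc 7: bank1 row4 -> MISS (open row4); precharges=4
Acc 8: bank1 row0 -> MISS (open row0); precharges=5
Acc 9: bank1 row1 -> MISS (open row1); precharges=6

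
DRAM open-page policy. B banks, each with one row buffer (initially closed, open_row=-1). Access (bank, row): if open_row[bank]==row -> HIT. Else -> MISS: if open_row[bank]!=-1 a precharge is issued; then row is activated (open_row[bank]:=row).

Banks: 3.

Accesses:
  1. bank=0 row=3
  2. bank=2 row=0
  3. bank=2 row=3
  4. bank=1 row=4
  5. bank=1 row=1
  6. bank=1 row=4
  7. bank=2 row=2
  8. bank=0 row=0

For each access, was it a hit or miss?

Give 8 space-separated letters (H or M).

Answer: M M M M M M M M

Derivation:
Acc 1: bank0 row3 -> MISS (open row3); precharges=0
Acc 2: bank2 row0 -> MISS (open row0); precharges=0
Acc 3: bank2 row3 -> MISS (open row3); precharges=1
Acc 4: bank1 row4 -> MISS (open row4); precharges=1
Acc 5: bank1 row1 -> MISS (open row1); precharges=2
Acc 6: bank1 row4 -> MISS (open row4); precharges=3
Acc 7: bank2 row2 -> MISS (open row2); precharges=4
Acc 8: bank0 row0 -> MISS (open row0); precharges=5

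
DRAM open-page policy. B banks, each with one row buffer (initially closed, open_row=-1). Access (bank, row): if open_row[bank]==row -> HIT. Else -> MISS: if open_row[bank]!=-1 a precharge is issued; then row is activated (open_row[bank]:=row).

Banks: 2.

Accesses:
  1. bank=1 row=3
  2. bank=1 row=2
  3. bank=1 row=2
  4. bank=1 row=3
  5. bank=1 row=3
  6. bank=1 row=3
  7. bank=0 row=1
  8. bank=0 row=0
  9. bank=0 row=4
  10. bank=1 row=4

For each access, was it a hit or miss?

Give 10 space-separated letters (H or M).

Answer: M M H M H H M M M M

Derivation:
Acc 1: bank1 row3 -> MISS (open row3); precharges=0
Acc 2: bank1 row2 -> MISS (open row2); precharges=1
Acc 3: bank1 row2 -> HIT
Acc 4: bank1 row3 -> MISS (open row3); precharges=2
Acc 5: bank1 row3 -> HIT
Acc 6: bank1 row3 -> HIT
Acc 7: bank0 row1 -> MISS (open row1); precharges=2
Acc 8: bank0 row0 -> MISS (open row0); precharges=3
Acc 9: bank0 row4 -> MISS (open row4); precharges=4
Acc 10: bank1 row4 -> MISS (open row4); precharges=5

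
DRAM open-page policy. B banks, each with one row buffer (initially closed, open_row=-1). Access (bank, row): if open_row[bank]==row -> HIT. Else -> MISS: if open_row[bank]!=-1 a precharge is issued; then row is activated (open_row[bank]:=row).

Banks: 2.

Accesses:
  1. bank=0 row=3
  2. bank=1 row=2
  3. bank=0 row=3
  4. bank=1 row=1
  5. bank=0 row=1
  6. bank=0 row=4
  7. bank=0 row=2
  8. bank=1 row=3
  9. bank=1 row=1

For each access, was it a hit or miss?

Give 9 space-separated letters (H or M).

Answer: M M H M M M M M M

Derivation:
Acc 1: bank0 row3 -> MISS (open row3); precharges=0
Acc 2: bank1 row2 -> MISS (open row2); precharges=0
Acc 3: bank0 row3 -> HIT
Acc 4: bank1 row1 -> MISS (open row1); precharges=1
Acc 5: bank0 row1 -> MISS (open row1); precharges=2
Acc 6: bank0 row4 -> MISS (open row4); precharges=3
Acc 7: bank0 row2 -> MISS (open row2); precharges=4
Acc 8: bank1 row3 -> MISS (open row3); precharges=5
Acc 9: bank1 row1 -> MISS (open row1); precharges=6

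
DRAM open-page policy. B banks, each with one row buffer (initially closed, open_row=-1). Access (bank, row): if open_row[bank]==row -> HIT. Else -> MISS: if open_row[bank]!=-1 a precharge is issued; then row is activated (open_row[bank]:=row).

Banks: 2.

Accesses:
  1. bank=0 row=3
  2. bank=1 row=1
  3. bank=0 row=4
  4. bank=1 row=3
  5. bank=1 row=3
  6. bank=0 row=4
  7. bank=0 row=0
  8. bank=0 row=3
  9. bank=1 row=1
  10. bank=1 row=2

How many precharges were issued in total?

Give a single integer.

Answer: 6

Derivation:
Acc 1: bank0 row3 -> MISS (open row3); precharges=0
Acc 2: bank1 row1 -> MISS (open row1); precharges=0
Acc 3: bank0 row4 -> MISS (open row4); precharges=1
Acc 4: bank1 row3 -> MISS (open row3); precharges=2
Acc 5: bank1 row3 -> HIT
Acc 6: bank0 row4 -> HIT
Acc 7: bank0 row0 -> MISS (open row0); precharges=3
Acc 8: bank0 row3 -> MISS (open row3); precharges=4
Acc 9: bank1 row1 -> MISS (open row1); precharges=5
Acc 10: bank1 row2 -> MISS (open row2); precharges=6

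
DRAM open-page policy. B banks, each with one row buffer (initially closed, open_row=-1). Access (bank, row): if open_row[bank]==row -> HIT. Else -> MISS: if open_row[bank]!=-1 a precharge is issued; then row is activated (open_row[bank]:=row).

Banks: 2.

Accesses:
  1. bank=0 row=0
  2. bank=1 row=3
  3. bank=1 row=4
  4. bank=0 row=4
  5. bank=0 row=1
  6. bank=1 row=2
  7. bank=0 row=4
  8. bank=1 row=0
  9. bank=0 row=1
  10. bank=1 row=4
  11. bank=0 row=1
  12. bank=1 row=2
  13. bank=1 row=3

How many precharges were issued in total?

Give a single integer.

Acc 1: bank0 row0 -> MISS (open row0); precharges=0
Acc 2: bank1 row3 -> MISS (open row3); precharges=0
Acc 3: bank1 row4 -> MISS (open row4); precharges=1
Acc 4: bank0 row4 -> MISS (open row4); precharges=2
Acc 5: bank0 row1 -> MISS (open row1); precharges=3
Acc 6: bank1 row2 -> MISS (open row2); precharges=4
Acc 7: bank0 row4 -> MISS (open row4); precharges=5
Acc 8: bank1 row0 -> MISS (open row0); precharges=6
Acc 9: bank0 row1 -> MISS (open row1); precharges=7
Acc 10: bank1 row4 -> MISS (open row4); precharges=8
Acc 11: bank0 row1 -> HIT
Acc 12: bank1 row2 -> MISS (open row2); precharges=9
Acc 13: bank1 row3 -> MISS (open row3); precharges=10

Answer: 10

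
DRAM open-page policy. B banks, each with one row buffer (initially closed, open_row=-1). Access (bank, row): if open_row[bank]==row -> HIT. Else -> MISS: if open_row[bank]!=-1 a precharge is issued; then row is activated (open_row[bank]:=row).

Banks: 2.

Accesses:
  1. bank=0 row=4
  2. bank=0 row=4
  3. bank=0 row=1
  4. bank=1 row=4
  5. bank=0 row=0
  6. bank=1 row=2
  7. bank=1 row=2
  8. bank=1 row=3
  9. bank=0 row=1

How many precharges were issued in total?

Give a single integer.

Acc 1: bank0 row4 -> MISS (open row4); precharges=0
Acc 2: bank0 row4 -> HIT
Acc 3: bank0 row1 -> MISS (open row1); precharges=1
Acc 4: bank1 row4 -> MISS (open row4); precharges=1
Acc 5: bank0 row0 -> MISS (open row0); precharges=2
Acc 6: bank1 row2 -> MISS (open row2); precharges=3
Acc 7: bank1 row2 -> HIT
Acc 8: bank1 row3 -> MISS (open row3); precharges=4
Acc 9: bank0 row1 -> MISS (open row1); precharges=5

Answer: 5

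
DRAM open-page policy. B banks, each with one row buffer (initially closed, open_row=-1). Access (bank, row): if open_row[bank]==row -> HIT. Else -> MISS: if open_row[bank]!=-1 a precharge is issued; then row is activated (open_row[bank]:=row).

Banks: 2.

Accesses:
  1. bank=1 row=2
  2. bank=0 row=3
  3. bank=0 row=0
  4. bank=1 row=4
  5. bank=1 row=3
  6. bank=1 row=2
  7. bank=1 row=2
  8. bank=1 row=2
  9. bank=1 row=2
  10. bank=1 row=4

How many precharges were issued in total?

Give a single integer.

Answer: 5

Derivation:
Acc 1: bank1 row2 -> MISS (open row2); precharges=0
Acc 2: bank0 row3 -> MISS (open row3); precharges=0
Acc 3: bank0 row0 -> MISS (open row0); precharges=1
Acc 4: bank1 row4 -> MISS (open row4); precharges=2
Acc 5: bank1 row3 -> MISS (open row3); precharges=3
Acc 6: bank1 row2 -> MISS (open row2); precharges=4
Acc 7: bank1 row2 -> HIT
Acc 8: bank1 row2 -> HIT
Acc 9: bank1 row2 -> HIT
Acc 10: bank1 row4 -> MISS (open row4); precharges=5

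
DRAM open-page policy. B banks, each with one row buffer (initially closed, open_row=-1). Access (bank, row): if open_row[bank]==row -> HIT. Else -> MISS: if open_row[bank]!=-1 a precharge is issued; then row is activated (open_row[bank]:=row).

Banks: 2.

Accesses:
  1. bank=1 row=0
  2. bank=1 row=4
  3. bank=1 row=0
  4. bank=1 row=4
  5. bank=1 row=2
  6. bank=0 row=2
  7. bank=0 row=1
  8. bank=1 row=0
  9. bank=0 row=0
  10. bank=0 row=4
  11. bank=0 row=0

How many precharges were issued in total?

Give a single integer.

Acc 1: bank1 row0 -> MISS (open row0); precharges=0
Acc 2: bank1 row4 -> MISS (open row4); precharges=1
Acc 3: bank1 row0 -> MISS (open row0); precharges=2
Acc 4: bank1 row4 -> MISS (open row4); precharges=3
Acc 5: bank1 row2 -> MISS (open row2); precharges=4
Acc 6: bank0 row2 -> MISS (open row2); precharges=4
Acc 7: bank0 row1 -> MISS (open row1); precharges=5
Acc 8: bank1 row0 -> MISS (open row0); precharges=6
Acc 9: bank0 row0 -> MISS (open row0); precharges=7
Acc 10: bank0 row4 -> MISS (open row4); precharges=8
Acc 11: bank0 row0 -> MISS (open row0); precharges=9

Answer: 9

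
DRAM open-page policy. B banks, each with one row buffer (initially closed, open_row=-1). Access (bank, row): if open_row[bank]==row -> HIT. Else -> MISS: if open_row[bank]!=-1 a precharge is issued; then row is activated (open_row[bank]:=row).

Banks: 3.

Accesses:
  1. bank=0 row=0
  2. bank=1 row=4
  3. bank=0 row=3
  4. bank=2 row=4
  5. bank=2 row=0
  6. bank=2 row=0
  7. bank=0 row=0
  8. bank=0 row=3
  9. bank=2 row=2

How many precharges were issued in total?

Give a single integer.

Acc 1: bank0 row0 -> MISS (open row0); precharges=0
Acc 2: bank1 row4 -> MISS (open row4); precharges=0
Acc 3: bank0 row3 -> MISS (open row3); precharges=1
Acc 4: bank2 row4 -> MISS (open row4); precharges=1
Acc 5: bank2 row0 -> MISS (open row0); precharges=2
Acc 6: bank2 row0 -> HIT
Acc 7: bank0 row0 -> MISS (open row0); precharges=3
Acc 8: bank0 row3 -> MISS (open row3); precharges=4
Acc 9: bank2 row2 -> MISS (open row2); precharges=5

Answer: 5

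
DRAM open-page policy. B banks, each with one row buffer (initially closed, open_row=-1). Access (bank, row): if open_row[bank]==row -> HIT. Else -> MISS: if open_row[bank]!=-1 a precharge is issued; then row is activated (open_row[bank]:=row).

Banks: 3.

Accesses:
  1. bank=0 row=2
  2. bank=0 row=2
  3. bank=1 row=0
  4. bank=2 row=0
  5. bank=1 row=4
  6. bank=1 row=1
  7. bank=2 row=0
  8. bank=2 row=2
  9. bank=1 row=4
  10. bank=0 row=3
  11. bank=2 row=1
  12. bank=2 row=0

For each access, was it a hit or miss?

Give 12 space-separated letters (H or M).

Acc 1: bank0 row2 -> MISS (open row2); precharges=0
Acc 2: bank0 row2 -> HIT
Acc 3: bank1 row0 -> MISS (open row0); precharges=0
Acc 4: bank2 row0 -> MISS (open row0); precharges=0
Acc 5: bank1 row4 -> MISS (open row4); precharges=1
Acc 6: bank1 row1 -> MISS (open row1); precharges=2
Acc 7: bank2 row0 -> HIT
Acc 8: bank2 row2 -> MISS (open row2); precharges=3
Acc 9: bank1 row4 -> MISS (open row4); precharges=4
Acc 10: bank0 row3 -> MISS (open row3); precharges=5
Acc 11: bank2 row1 -> MISS (open row1); precharges=6
Acc 12: bank2 row0 -> MISS (open row0); precharges=7

Answer: M H M M M M H M M M M M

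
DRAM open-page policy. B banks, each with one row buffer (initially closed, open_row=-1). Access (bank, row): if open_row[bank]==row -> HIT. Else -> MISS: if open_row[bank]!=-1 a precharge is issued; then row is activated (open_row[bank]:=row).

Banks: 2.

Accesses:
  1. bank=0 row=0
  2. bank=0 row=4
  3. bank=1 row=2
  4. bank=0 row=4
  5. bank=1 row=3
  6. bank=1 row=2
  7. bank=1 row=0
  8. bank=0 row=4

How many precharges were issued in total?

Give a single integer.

Acc 1: bank0 row0 -> MISS (open row0); precharges=0
Acc 2: bank0 row4 -> MISS (open row4); precharges=1
Acc 3: bank1 row2 -> MISS (open row2); precharges=1
Acc 4: bank0 row4 -> HIT
Acc 5: bank1 row3 -> MISS (open row3); precharges=2
Acc 6: bank1 row2 -> MISS (open row2); precharges=3
Acc 7: bank1 row0 -> MISS (open row0); precharges=4
Acc 8: bank0 row4 -> HIT

Answer: 4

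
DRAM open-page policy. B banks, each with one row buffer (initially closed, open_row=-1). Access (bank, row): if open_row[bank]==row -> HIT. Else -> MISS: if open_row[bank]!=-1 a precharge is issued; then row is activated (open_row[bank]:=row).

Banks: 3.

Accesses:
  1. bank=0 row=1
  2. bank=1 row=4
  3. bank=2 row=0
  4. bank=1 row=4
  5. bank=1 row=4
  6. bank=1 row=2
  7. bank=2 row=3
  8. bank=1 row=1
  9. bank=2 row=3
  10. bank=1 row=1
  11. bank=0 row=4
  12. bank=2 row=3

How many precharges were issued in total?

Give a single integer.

Acc 1: bank0 row1 -> MISS (open row1); precharges=0
Acc 2: bank1 row4 -> MISS (open row4); precharges=0
Acc 3: bank2 row0 -> MISS (open row0); precharges=0
Acc 4: bank1 row4 -> HIT
Acc 5: bank1 row4 -> HIT
Acc 6: bank1 row2 -> MISS (open row2); precharges=1
Acc 7: bank2 row3 -> MISS (open row3); precharges=2
Acc 8: bank1 row1 -> MISS (open row1); precharges=3
Acc 9: bank2 row3 -> HIT
Acc 10: bank1 row1 -> HIT
Acc 11: bank0 row4 -> MISS (open row4); precharges=4
Acc 12: bank2 row3 -> HIT

Answer: 4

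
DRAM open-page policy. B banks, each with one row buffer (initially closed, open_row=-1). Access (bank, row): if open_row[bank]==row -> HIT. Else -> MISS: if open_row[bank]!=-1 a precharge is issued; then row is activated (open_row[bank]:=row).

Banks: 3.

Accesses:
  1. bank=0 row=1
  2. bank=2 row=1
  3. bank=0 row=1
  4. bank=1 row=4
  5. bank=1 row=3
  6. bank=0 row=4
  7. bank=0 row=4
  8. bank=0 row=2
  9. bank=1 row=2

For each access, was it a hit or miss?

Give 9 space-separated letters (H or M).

Answer: M M H M M M H M M

Derivation:
Acc 1: bank0 row1 -> MISS (open row1); precharges=0
Acc 2: bank2 row1 -> MISS (open row1); precharges=0
Acc 3: bank0 row1 -> HIT
Acc 4: bank1 row4 -> MISS (open row4); precharges=0
Acc 5: bank1 row3 -> MISS (open row3); precharges=1
Acc 6: bank0 row4 -> MISS (open row4); precharges=2
Acc 7: bank0 row4 -> HIT
Acc 8: bank0 row2 -> MISS (open row2); precharges=3
Acc 9: bank1 row2 -> MISS (open row2); precharges=4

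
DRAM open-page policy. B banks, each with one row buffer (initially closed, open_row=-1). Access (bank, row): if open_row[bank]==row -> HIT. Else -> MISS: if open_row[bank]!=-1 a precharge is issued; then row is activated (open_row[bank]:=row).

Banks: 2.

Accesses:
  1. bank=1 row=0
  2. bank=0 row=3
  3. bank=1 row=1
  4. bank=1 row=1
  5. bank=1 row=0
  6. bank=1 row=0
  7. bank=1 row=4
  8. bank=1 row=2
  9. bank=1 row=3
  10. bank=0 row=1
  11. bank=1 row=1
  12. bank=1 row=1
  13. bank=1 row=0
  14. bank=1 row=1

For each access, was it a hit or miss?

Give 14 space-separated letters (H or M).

Acc 1: bank1 row0 -> MISS (open row0); precharges=0
Acc 2: bank0 row3 -> MISS (open row3); precharges=0
Acc 3: bank1 row1 -> MISS (open row1); precharges=1
Acc 4: bank1 row1 -> HIT
Acc 5: bank1 row0 -> MISS (open row0); precharges=2
Acc 6: bank1 row0 -> HIT
Acc 7: bank1 row4 -> MISS (open row4); precharges=3
Acc 8: bank1 row2 -> MISS (open row2); precharges=4
Acc 9: bank1 row3 -> MISS (open row3); precharges=5
Acc 10: bank0 row1 -> MISS (open row1); precharges=6
Acc 11: bank1 row1 -> MISS (open row1); precharges=7
Acc 12: bank1 row1 -> HIT
Acc 13: bank1 row0 -> MISS (open row0); precharges=8
Acc 14: bank1 row1 -> MISS (open row1); precharges=9

Answer: M M M H M H M M M M M H M M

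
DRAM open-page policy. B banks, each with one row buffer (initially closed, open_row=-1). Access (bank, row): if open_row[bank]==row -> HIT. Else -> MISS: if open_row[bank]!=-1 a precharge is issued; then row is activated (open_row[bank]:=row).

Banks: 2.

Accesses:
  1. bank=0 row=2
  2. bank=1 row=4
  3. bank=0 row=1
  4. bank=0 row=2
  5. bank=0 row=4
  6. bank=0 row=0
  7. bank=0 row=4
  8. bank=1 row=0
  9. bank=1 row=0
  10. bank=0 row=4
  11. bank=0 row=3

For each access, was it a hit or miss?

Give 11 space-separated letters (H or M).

Acc 1: bank0 row2 -> MISS (open row2); precharges=0
Acc 2: bank1 row4 -> MISS (open row4); precharges=0
Acc 3: bank0 row1 -> MISS (open row1); precharges=1
Acc 4: bank0 row2 -> MISS (open row2); precharges=2
Acc 5: bank0 row4 -> MISS (open row4); precharges=3
Acc 6: bank0 row0 -> MISS (open row0); precharges=4
Acc 7: bank0 row4 -> MISS (open row4); precharges=5
Acc 8: bank1 row0 -> MISS (open row0); precharges=6
Acc 9: bank1 row0 -> HIT
Acc 10: bank0 row4 -> HIT
Acc 11: bank0 row3 -> MISS (open row3); precharges=7

Answer: M M M M M M M M H H M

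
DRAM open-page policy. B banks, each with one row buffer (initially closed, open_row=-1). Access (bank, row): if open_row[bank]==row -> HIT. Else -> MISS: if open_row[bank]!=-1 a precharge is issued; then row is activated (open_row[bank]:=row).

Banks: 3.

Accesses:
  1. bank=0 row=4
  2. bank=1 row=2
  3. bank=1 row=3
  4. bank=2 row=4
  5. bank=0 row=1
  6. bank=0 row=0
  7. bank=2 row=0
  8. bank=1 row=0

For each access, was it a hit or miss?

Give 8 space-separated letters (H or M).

Answer: M M M M M M M M

Derivation:
Acc 1: bank0 row4 -> MISS (open row4); precharges=0
Acc 2: bank1 row2 -> MISS (open row2); precharges=0
Acc 3: bank1 row3 -> MISS (open row3); precharges=1
Acc 4: bank2 row4 -> MISS (open row4); precharges=1
Acc 5: bank0 row1 -> MISS (open row1); precharges=2
Acc 6: bank0 row0 -> MISS (open row0); precharges=3
Acc 7: bank2 row0 -> MISS (open row0); precharges=4
Acc 8: bank1 row0 -> MISS (open row0); precharges=5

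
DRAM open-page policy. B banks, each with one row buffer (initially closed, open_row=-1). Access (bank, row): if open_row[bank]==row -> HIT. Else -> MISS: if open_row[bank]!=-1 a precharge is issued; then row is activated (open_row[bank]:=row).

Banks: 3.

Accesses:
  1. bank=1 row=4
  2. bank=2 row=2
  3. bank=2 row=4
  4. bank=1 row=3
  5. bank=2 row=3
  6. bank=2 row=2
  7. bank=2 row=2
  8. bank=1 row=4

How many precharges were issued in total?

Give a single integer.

Acc 1: bank1 row4 -> MISS (open row4); precharges=0
Acc 2: bank2 row2 -> MISS (open row2); precharges=0
Acc 3: bank2 row4 -> MISS (open row4); precharges=1
Acc 4: bank1 row3 -> MISS (open row3); precharges=2
Acc 5: bank2 row3 -> MISS (open row3); precharges=3
Acc 6: bank2 row2 -> MISS (open row2); precharges=4
Acc 7: bank2 row2 -> HIT
Acc 8: bank1 row4 -> MISS (open row4); precharges=5

Answer: 5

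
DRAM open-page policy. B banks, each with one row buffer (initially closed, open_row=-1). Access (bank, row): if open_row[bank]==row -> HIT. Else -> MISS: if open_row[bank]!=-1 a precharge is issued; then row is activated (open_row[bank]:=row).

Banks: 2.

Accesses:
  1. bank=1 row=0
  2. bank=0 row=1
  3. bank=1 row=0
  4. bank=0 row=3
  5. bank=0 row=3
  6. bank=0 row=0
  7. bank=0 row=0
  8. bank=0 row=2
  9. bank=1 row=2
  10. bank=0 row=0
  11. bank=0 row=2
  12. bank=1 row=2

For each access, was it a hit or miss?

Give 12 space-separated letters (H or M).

Acc 1: bank1 row0 -> MISS (open row0); precharges=0
Acc 2: bank0 row1 -> MISS (open row1); precharges=0
Acc 3: bank1 row0 -> HIT
Acc 4: bank0 row3 -> MISS (open row3); precharges=1
Acc 5: bank0 row3 -> HIT
Acc 6: bank0 row0 -> MISS (open row0); precharges=2
Acc 7: bank0 row0 -> HIT
Acc 8: bank0 row2 -> MISS (open row2); precharges=3
Acc 9: bank1 row2 -> MISS (open row2); precharges=4
Acc 10: bank0 row0 -> MISS (open row0); precharges=5
Acc 11: bank0 row2 -> MISS (open row2); precharges=6
Acc 12: bank1 row2 -> HIT

Answer: M M H M H M H M M M M H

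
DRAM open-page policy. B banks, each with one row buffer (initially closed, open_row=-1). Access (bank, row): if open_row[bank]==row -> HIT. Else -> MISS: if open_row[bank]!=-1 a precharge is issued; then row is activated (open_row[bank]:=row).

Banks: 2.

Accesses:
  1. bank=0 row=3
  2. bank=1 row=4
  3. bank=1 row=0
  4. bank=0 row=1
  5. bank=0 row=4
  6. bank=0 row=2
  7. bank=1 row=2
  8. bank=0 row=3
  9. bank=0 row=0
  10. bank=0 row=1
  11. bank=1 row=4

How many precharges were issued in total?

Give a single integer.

Acc 1: bank0 row3 -> MISS (open row3); precharges=0
Acc 2: bank1 row4 -> MISS (open row4); precharges=0
Acc 3: bank1 row0 -> MISS (open row0); precharges=1
Acc 4: bank0 row1 -> MISS (open row1); precharges=2
Acc 5: bank0 row4 -> MISS (open row4); precharges=3
Acc 6: bank0 row2 -> MISS (open row2); precharges=4
Acc 7: bank1 row2 -> MISS (open row2); precharges=5
Acc 8: bank0 row3 -> MISS (open row3); precharges=6
Acc 9: bank0 row0 -> MISS (open row0); precharges=7
Acc 10: bank0 row1 -> MISS (open row1); precharges=8
Acc 11: bank1 row4 -> MISS (open row4); precharges=9

Answer: 9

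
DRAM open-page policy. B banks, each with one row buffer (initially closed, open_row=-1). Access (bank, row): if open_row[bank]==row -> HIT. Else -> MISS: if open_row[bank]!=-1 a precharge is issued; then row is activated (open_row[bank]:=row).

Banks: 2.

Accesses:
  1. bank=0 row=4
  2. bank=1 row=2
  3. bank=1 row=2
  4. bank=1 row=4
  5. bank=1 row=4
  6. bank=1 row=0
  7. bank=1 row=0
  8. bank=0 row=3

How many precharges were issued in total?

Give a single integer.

Acc 1: bank0 row4 -> MISS (open row4); precharges=0
Acc 2: bank1 row2 -> MISS (open row2); precharges=0
Acc 3: bank1 row2 -> HIT
Acc 4: bank1 row4 -> MISS (open row4); precharges=1
Acc 5: bank1 row4 -> HIT
Acc 6: bank1 row0 -> MISS (open row0); precharges=2
Acc 7: bank1 row0 -> HIT
Acc 8: bank0 row3 -> MISS (open row3); precharges=3

Answer: 3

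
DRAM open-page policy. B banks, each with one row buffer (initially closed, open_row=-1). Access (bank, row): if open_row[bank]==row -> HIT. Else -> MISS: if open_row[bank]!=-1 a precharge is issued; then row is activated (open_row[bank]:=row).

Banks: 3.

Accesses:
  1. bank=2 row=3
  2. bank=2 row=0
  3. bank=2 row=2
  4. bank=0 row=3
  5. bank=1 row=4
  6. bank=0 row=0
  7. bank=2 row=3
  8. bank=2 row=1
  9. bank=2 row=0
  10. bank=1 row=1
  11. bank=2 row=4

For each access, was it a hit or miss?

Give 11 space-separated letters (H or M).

Acc 1: bank2 row3 -> MISS (open row3); precharges=0
Acc 2: bank2 row0 -> MISS (open row0); precharges=1
Acc 3: bank2 row2 -> MISS (open row2); precharges=2
Acc 4: bank0 row3 -> MISS (open row3); precharges=2
Acc 5: bank1 row4 -> MISS (open row4); precharges=2
Acc 6: bank0 row0 -> MISS (open row0); precharges=3
Acc 7: bank2 row3 -> MISS (open row3); precharges=4
Acc 8: bank2 row1 -> MISS (open row1); precharges=5
Acc 9: bank2 row0 -> MISS (open row0); precharges=6
Acc 10: bank1 row1 -> MISS (open row1); precharges=7
Acc 11: bank2 row4 -> MISS (open row4); precharges=8

Answer: M M M M M M M M M M M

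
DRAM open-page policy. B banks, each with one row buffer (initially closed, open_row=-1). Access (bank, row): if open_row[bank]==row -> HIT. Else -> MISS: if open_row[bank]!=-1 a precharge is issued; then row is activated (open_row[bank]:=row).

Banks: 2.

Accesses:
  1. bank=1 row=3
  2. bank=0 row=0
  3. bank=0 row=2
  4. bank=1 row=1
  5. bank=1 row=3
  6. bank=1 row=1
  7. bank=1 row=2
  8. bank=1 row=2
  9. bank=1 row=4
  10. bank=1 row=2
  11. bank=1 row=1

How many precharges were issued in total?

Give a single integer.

Answer: 8

Derivation:
Acc 1: bank1 row3 -> MISS (open row3); precharges=0
Acc 2: bank0 row0 -> MISS (open row0); precharges=0
Acc 3: bank0 row2 -> MISS (open row2); precharges=1
Acc 4: bank1 row1 -> MISS (open row1); precharges=2
Acc 5: bank1 row3 -> MISS (open row3); precharges=3
Acc 6: bank1 row1 -> MISS (open row1); precharges=4
Acc 7: bank1 row2 -> MISS (open row2); precharges=5
Acc 8: bank1 row2 -> HIT
Acc 9: bank1 row4 -> MISS (open row4); precharges=6
Acc 10: bank1 row2 -> MISS (open row2); precharges=7
Acc 11: bank1 row1 -> MISS (open row1); precharges=8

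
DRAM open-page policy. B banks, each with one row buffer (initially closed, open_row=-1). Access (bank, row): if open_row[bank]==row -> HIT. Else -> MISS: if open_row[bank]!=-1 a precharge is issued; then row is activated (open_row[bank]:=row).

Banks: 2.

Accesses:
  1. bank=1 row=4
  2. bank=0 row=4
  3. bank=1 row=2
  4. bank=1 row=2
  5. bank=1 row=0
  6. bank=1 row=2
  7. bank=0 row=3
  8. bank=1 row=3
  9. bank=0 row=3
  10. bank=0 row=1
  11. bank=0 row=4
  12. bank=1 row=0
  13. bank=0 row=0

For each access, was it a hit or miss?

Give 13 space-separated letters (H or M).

Acc 1: bank1 row4 -> MISS (open row4); precharges=0
Acc 2: bank0 row4 -> MISS (open row4); precharges=0
Acc 3: bank1 row2 -> MISS (open row2); precharges=1
Acc 4: bank1 row2 -> HIT
Acc 5: bank1 row0 -> MISS (open row0); precharges=2
Acc 6: bank1 row2 -> MISS (open row2); precharges=3
Acc 7: bank0 row3 -> MISS (open row3); precharges=4
Acc 8: bank1 row3 -> MISS (open row3); precharges=5
Acc 9: bank0 row3 -> HIT
Acc 10: bank0 row1 -> MISS (open row1); precharges=6
Acc 11: bank0 row4 -> MISS (open row4); precharges=7
Acc 12: bank1 row0 -> MISS (open row0); precharges=8
Acc 13: bank0 row0 -> MISS (open row0); precharges=9

Answer: M M M H M M M M H M M M M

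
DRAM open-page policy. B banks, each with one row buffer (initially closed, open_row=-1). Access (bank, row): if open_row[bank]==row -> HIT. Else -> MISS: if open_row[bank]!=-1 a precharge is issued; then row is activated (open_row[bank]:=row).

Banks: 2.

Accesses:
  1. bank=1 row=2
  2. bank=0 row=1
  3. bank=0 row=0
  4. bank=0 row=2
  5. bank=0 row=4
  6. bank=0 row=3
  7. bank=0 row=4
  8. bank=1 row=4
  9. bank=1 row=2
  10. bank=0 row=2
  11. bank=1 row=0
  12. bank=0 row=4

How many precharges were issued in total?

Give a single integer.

Acc 1: bank1 row2 -> MISS (open row2); precharges=0
Acc 2: bank0 row1 -> MISS (open row1); precharges=0
Acc 3: bank0 row0 -> MISS (open row0); precharges=1
Acc 4: bank0 row2 -> MISS (open row2); precharges=2
Acc 5: bank0 row4 -> MISS (open row4); precharges=3
Acc 6: bank0 row3 -> MISS (open row3); precharges=4
Acc 7: bank0 row4 -> MISS (open row4); precharges=5
Acc 8: bank1 row4 -> MISS (open row4); precharges=6
Acc 9: bank1 row2 -> MISS (open row2); precharges=7
Acc 10: bank0 row2 -> MISS (open row2); precharges=8
Acc 11: bank1 row0 -> MISS (open row0); precharges=9
Acc 12: bank0 row4 -> MISS (open row4); precharges=10

Answer: 10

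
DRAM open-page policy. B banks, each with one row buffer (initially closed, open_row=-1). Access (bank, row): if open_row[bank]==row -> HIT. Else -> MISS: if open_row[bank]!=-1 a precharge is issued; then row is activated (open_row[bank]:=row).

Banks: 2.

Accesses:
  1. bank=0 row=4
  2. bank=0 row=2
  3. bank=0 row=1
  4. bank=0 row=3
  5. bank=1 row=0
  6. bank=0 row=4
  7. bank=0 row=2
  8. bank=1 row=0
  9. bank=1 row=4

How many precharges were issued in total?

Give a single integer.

Acc 1: bank0 row4 -> MISS (open row4); precharges=0
Acc 2: bank0 row2 -> MISS (open row2); precharges=1
Acc 3: bank0 row1 -> MISS (open row1); precharges=2
Acc 4: bank0 row3 -> MISS (open row3); precharges=3
Acc 5: bank1 row0 -> MISS (open row0); precharges=3
Acc 6: bank0 row4 -> MISS (open row4); precharges=4
Acc 7: bank0 row2 -> MISS (open row2); precharges=5
Acc 8: bank1 row0 -> HIT
Acc 9: bank1 row4 -> MISS (open row4); precharges=6

Answer: 6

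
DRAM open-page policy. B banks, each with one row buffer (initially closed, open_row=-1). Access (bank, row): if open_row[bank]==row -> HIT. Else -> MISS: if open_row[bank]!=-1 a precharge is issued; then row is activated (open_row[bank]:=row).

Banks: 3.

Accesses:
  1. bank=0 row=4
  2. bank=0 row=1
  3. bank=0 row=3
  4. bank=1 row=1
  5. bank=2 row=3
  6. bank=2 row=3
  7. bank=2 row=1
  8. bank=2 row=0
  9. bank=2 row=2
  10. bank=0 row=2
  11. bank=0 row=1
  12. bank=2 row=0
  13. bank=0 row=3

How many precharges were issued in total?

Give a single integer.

Acc 1: bank0 row4 -> MISS (open row4); precharges=0
Acc 2: bank0 row1 -> MISS (open row1); precharges=1
Acc 3: bank0 row3 -> MISS (open row3); precharges=2
Acc 4: bank1 row1 -> MISS (open row1); precharges=2
Acc 5: bank2 row3 -> MISS (open row3); precharges=2
Acc 6: bank2 row3 -> HIT
Acc 7: bank2 row1 -> MISS (open row1); precharges=3
Acc 8: bank2 row0 -> MISS (open row0); precharges=4
Acc 9: bank2 row2 -> MISS (open row2); precharges=5
Acc 10: bank0 row2 -> MISS (open row2); precharges=6
Acc 11: bank0 row1 -> MISS (open row1); precharges=7
Acc 12: bank2 row0 -> MISS (open row0); precharges=8
Acc 13: bank0 row3 -> MISS (open row3); precharges=9

Answer: 9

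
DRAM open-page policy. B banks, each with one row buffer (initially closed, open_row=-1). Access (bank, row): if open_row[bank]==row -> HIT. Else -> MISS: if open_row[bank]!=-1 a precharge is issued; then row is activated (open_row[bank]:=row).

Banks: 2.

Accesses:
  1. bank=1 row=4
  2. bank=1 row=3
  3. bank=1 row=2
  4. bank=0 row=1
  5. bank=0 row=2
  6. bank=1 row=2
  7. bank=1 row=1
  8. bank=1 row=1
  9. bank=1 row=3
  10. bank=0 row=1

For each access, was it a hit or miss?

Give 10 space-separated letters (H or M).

Answer: M M M M M H M H M M

Derivation:
Acc 1: bank1 row4 -> MISS (open row4); precharges=0
Acc 2: bank1 row3 -> MISS (open row3); precharges=1
Acc 3: bank1 row2 -> MISS (open row2); precharges=2
Acc 4: bank0 row1 -> MISS (open row1); precharges=2
Acc 5: bank0 row2 -> MISS (open row2); precharges=3
Acc 6: bank1 row2 -> HIT
Acc 7: bank1 row1 -> MISS (open row1); precharges=4
Acc 8: bank1 row1 -> HIT
Acc 9: bank1 row3 -> MISS (open row3); precharges=5
Acc 10: bank0 row1 -> MISS (open row1); precharges=6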